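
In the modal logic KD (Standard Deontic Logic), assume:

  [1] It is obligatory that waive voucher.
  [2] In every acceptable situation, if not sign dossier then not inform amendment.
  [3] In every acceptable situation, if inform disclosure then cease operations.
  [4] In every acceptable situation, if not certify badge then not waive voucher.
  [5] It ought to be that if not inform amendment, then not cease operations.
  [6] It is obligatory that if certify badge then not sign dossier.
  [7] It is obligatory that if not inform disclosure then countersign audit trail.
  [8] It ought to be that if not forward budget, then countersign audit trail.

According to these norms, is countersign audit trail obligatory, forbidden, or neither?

Obligatory

From premise 1 we have O(waive_voucher).
The contrapositive of premise 4 (O(¬certify_badge → ¬waive_voucher)) is O(waive_voucher → certify_badge), and O(waive_voucher) is already established, so O(certify_badge).
From O(certify_badge) and premise 6, O(certify_badge → ¬sign_dossier), we obtain O(¬sign_dossier).
Applying K to premise 2 (O(¬sign_dossier → ¬inform_amendment)) and O(¬sign_dossier) yields O(¬inform_amendment).
From O(¬inform_amendment) and premise 5, O(¬inform_amendment → ¬cease_operations), we obtain O(¬cease_operations).
Premise 3 is O(inform_disclosure → cease_operations); contrapositively O(¬cease_operations → ¬inform_disclosure). Since O(¬cease_operations) holds, K gives O(¬inform_disclosure).
Applying K to premise 7 (O(¬inform_disclosure → countersign_audit_trail)) and O(¬inform_disclosure) yields O(countersign_audit_trail).
Premise 8 does not contribute to this derivation.
Hence countersign_audit_trail is obligatory.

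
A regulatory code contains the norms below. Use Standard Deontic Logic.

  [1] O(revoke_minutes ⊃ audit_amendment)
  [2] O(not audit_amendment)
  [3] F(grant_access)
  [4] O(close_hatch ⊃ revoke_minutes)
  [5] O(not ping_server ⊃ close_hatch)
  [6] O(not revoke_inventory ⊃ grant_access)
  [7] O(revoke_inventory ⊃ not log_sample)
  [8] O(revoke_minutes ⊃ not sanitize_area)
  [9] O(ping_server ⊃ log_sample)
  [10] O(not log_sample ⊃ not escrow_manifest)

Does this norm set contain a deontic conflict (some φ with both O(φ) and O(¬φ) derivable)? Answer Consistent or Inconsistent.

Premise 2 gives O(not audit_amendment).
The contrapositive of premise 1 (O(revoke_minutes ⊃ audit_amendment)) is O(not audit_amendment ⊃ not revoke_minutes), and O(not audit_amendment) is already established, so O(not revoke_minutes).
Premise 4 is O(close_hatch ⊃ revoke_minutes); contrapositively O(not revoke_minutes ⊃ not close_hatch). Since O(not revoke_minutes) holds, K gives O(not close_hatch).
Premise 5 is O(not ping_server ⊃ close_hatch); contrapositively O(not close_hatch ⊃ ping_server). Since O(not close_hatch) holds, K gives O(ping_server).
From O(ping_server) and premise 9, O(ping_server ⊃ log_sample), we obtain O(log_sample).
The contrapositive of premise 7 (O(revoke_inventory ⊃ not log_sample)) is O(log_sample ⊃ not revoke_inventory), and O(log_sample) is already established, so O(not revoke_inventory).
Premise 6 is O(not revoke_inventory ⊃ grant_access); since O(not revoke_inventory), deontic closure gives O(grant_access).
However, F(grant_access) at premise 3 amounts to O(not grant_access).
We now have both O(grant_access) and O(not grant_access) — grant_access is simultaneously obligatory and forbidden, violating the D-axiom.

Inconsistent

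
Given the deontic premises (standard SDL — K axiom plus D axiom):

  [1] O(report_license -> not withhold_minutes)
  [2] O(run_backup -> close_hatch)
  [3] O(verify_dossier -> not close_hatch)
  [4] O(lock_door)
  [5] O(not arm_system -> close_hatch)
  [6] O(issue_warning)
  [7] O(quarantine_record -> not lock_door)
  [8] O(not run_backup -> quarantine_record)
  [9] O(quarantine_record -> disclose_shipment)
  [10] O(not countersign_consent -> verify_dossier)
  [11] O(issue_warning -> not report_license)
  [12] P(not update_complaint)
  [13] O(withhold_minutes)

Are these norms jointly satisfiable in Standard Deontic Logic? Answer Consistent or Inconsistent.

Consistent

Premise 1 is O(report_license -> not withhold_minutes), but O(report_license) is not derivable from the premises, so it does not yield O(not withhold_minutes).
So O(not withhold_minutes) is not derivable, and the apparent clash with O(withhold_minutes) does not arise.
A world satisfying every obligation exists (e.g. arm_system=false, close_hatch=true, countersign_consent=true, disclose_shipment=false, issue_warning=true, lock_door=true, quarantine_record=false, report_license=false, run_backup=true, update_complaint=false, verify_dossier=false, withhold_minutes=true); no atom is both obligatory and forbidden, so the set is consistent.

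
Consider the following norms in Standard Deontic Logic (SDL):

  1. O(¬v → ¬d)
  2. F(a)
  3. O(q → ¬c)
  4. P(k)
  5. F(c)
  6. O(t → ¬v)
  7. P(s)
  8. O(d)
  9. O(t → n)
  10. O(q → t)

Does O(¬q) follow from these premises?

Premise 8 states O(d) outright.
Premise 1, O(¬v → ¬d), contraposes to O(d → v); with O(d) we get O(v).
Premise 6, O(t → ¬v), contraposes to O(v → ¬t); with O(v) we get O(¬t).
Premise 10 is O(q → t); contrapositively O(¬t → ¬q). Since O(¬t) holds, K gives O(¬q).
Premises 2, 3, 4, 5, 7, 9 do not contribute to this derivation.
So O(¬q) follows.

Yes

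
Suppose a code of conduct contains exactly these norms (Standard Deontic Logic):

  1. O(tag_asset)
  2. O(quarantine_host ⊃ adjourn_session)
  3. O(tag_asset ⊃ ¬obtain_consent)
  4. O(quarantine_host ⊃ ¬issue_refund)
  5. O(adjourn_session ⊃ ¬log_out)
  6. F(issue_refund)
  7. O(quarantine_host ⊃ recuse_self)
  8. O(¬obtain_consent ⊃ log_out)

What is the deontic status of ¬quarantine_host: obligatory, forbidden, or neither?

Obligatory

Premise 1 states O(tag_asset) outright.
From O(tag_asset) and premise 3, O(tag_asset ⊃ ¬obtain_consent), we obtain O(¬obtain_consent).
Premise 8 is O(¬obtain_consent ⊃ log_out); since O(¬obtain_consent), deontic closure gives O(log_out).
The contrapositive of premise 5 (O(adjourn_session ⊃ ¬log_out)) is O(log_out ⊃ ¬adjourn_session), and O(log_out) is already established, so O(¬adjourn_session).
Premise 2 is O(quarantine_host ⊃ adjourn_session); contrapositively O(¬adjourn_session ⊃ ¬quarantine_host). Since O(¬adjourn_session) holds, K gives O(¬quarantine_host).
Premises 4, 6, 7 do not contribute to this derivation.
Hence ¬quarantine_host is obligatory.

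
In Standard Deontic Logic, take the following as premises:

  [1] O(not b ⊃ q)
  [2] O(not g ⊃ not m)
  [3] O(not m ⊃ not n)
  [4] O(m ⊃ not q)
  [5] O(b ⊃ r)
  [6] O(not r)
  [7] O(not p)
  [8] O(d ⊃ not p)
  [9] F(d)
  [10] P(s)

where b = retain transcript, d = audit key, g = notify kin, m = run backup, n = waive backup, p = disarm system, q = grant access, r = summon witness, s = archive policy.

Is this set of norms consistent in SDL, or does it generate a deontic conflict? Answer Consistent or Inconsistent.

Consistent

Premise 8 is O(d ⊃ not p); even if O(not p) held, inferring O(d) would be affirming the consequent — invalid.
So O(d) is not derivable, and the apparent clash with O(not d) does not arise.
A world satisfying every obligation exists (e.g. b=false, d=false, g=false, m=false, n=false, p=false, q=true, r=false, s=false); no atom is both obligatory and forbidden, so the set is consistent.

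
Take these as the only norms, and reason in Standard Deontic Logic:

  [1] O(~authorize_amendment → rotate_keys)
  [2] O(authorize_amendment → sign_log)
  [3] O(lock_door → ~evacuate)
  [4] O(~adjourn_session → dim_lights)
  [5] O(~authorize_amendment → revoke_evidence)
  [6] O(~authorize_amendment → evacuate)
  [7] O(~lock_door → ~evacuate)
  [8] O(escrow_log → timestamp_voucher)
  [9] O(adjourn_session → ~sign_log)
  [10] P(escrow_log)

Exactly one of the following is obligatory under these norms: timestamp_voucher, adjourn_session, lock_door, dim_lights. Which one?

Premises 3 and 7 are O(lock_door → ~evacuate) and O(~lock_door → ~evacuate); every ideal world satisfies lock_door or ~lock_door, so in either case ~evacuate holds — hence O(~evacuate).
The contrapositive of premise 6 (O(~authorize_amendment → evacuate)) is O(~evacuate → authorize_amendment), and O(~evacuate) is already established, so O(authorize_amendment).
Premise 2 is O(authorize_amendment → sign_log); since O(authorize_amendment), deontic closure gives O(sign_log).
Premise 9 is O(adjourn_session → ~sign_log); contrapositively O(sign_log → ~adjourn_session). Since O(sign_log) holds, K gives O(~adjourn_session).
Applying K to premise 4 (O(~adjourn_session → dim_lights)) and O(~adjourn_session) yields O(dim_lights).
So O(dim_lights) holds — dim_lights is obligatory. None of the other listed options is made obligatory by any chain of premises.

dim_lights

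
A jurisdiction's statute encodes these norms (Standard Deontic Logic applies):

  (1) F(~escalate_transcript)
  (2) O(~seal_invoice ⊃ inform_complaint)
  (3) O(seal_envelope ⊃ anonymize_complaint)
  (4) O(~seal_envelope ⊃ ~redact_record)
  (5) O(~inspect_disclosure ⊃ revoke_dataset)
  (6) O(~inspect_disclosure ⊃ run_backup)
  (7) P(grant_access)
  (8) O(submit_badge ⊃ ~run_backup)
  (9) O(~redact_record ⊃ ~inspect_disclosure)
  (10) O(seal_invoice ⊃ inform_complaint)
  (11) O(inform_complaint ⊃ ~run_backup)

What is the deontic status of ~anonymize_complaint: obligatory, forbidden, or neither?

Premises 2 and 10 are O(~seal_invoice ⊃ inform_complaint) and O(seal_invoice ⊃ inform_complaint); every ideal world satisfies ~seal_invoice or seal_invoice, so in either case inform_complaint holds — hence O(inform_complaint).
From O(inform_complaint) and premise 11, O(inform_complaint ⊃ ~run_backup), we obtain O(~run_backup).
Premise 6, O(~inspect_disclosure ⊃ run_backup), contraposes to O(~run_backup ⊃ inspect_disclosure); with O(~run_backup) we get O(inspect_disclosure).
Premise 9 is O(~redact_record ⊃ ~inspect_disclosure); contrapositively O(inspect_disclosure ⊃ redact_record). Since O(inspect_disclosure) holds, K gives O(redact_record).
Premise 4, O(~seal_envelope ⊃ ~redact_record), contraposes to O(redact_record ⊃ seal_envelope); with O(redact_record) we get O(seal_envelope).
From O(seal_envelope) and premise 3, O(seal_envelope ⊃ anonymize_complaint), we obtain O(anonymize_complaint).
Premises 1, 5, 7, 8 do not contribute to this derivation.
Thus O(anonymize_complaint), which is F(~anonymize_complaint): ~anonymize_complaint is forbidden.

Forbidden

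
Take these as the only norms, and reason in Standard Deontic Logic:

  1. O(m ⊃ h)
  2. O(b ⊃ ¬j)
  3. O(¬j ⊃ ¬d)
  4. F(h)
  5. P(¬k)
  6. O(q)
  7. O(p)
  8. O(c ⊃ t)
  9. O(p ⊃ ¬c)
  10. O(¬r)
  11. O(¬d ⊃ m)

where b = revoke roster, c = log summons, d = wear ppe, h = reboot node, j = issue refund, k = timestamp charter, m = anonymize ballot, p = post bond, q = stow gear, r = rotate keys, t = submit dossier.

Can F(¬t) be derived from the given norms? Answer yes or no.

No

Premise 8 is O(c ⊃ t), but O(c) is not derivable from the premises, so it does not yield O(t).
No other premise forces O(t). An ideal world satisfying every premise can still have ¬t true, so F(¬t) is not derivable.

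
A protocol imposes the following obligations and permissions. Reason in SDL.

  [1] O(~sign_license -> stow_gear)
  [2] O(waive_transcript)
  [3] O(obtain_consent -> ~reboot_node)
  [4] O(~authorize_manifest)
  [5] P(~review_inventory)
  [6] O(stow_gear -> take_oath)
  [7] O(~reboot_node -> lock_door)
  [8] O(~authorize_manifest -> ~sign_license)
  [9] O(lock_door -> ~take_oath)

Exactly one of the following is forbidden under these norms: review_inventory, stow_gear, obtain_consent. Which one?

Premise 4 gives O(~authorize_manifest).
With premise 8, O(~authorize_manifest -> ~sign_license), the K-axiom yields O(~sign_license).
From O(~sign_license) and premise 1, O(~sign_license -> stow_gear), we obtain O(stow_gear).
Premise 6 is O(stow_gear -> take_oath); since O(stow_gear), deontic closure gives O(take_oath).
Premise 9, O(lock_door -> ~take_oath), contraposes to O(take_oath -> ~lock_door); with O(take_oath) we get O(~lock_door).
Premise 7 is O(~reboot_node -> lock_door); contrapositively O(~lock_door -> reboot_node). Since O(~lock_door) holds, K gives O(reboot_node).
The contrapositive of premise 3 (O(obtain_consent -> ~reboot_node)) is O(reboot_node -> ~obtain_consent), and O(reboot_node) is already established, so O(~obtain_consent).
So O(~obtain_consent) holds, i.e. obtain_consent is forbidden. None of the other listed options is forbidden under the premises.

obtain_consent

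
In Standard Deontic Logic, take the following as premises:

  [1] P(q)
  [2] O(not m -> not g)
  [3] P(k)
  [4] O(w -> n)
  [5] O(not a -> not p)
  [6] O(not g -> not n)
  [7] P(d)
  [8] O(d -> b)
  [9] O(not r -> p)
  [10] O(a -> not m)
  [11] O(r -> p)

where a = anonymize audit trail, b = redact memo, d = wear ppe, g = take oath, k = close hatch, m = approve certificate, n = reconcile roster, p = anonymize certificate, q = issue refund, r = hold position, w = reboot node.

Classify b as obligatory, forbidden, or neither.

Premise 8 is O(d -> b), but O(d) is not derivable from the premises (the permission P(d) asserts only not O(not d), not O(d)), so it does not yield O(b).
No premise or chain of K-axiom applications forces O(b), and none forces O(not b). So b is neither obligatory nor forbidden under these norms.

Neither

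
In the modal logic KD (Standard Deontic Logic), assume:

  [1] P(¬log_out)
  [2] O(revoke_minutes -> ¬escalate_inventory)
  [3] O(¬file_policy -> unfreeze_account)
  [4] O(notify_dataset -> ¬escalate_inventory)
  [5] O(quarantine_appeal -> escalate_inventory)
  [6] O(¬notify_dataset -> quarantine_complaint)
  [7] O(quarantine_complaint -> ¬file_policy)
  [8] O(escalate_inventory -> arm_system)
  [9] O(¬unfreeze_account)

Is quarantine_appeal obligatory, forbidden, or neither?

Premise 9 states O(¬unfreeze_account) outright.
Premise 3, O(¬file_policy -> unfreeze_account), contraposes to O(¬unfreeze_account -> file_policy); with O(¬unfreeze_account) we get O(file_policy).
Premise 7 is O(quarantine_complaint -> ¬file_policy); contrapositively O(file_policy -> ¬quarantine_complaint). Since O(file_policy) holds, K gives O(¬quarantine_complaint).
The contrapositive of premise 6 (O(¬notify_dataset -> quarantine_complaint)) is O(¬quarantine_complaint -> notify_dataset), and O(¬quarantine_complaint) is already established, so O(notify_dataset).
Premise 4 is O(notify_dataset -> ¬escalate_inventory); since O(notify_dataset), deontic closure gives O(¬escalate_inventory).
Premise 5 is O(quarantine_appeal -> escalate_inventory); contrapositively O(¬escalate_inventory -> ¬quarantine_appeal). Since O(¬escalate_inventory) holds, K gives O(¬quarantine_appeal).
Premises 1, 2, 8 do not contribute to this derivation.
Thus O(¬quarantine_appeal), which is F(quarantine_appeal): quarantine_appeal is forbidden.

Forbidden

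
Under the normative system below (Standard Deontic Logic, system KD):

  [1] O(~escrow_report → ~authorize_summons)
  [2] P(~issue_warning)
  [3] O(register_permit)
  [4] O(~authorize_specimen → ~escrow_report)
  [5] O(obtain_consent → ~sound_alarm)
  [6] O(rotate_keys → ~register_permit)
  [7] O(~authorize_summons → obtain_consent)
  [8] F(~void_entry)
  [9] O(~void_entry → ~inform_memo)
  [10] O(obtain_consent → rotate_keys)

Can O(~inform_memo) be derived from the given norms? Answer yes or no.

Premise 9 is O(~void_entry → ~inform_memo), but O(~void_entry) is not derivable from the premises, so it does not yield O(~inform_memo).
No other premise forces O(~inform_memo). An ideal world satisfying every premise can still have ~inform_memo false, so O(~inform_memo) is not derivable.

No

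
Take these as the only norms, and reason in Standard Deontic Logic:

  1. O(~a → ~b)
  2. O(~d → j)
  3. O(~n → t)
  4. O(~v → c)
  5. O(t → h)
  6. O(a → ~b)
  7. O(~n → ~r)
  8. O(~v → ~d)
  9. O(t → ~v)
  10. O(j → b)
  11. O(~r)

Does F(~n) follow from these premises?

Premises 6 and 1 are O(a → ~b) and O(~a → ~b); every ideal world satisfies a or ~a, so in either case ~b holds — hence O(~b).
Premise 10, O(j → b), contraposes to O(~b → ~j); with O(~b) we get O(~j).
The contrapositive of premise 2 (O(~d → j)) is O(~j → d), and O(~j) is already established, so O(d).
Premise 8 is O(~v → ~d); contrapositively O(d → v). Since O(d) holds, K gives O(v).
The contrapositive of premise 9 (O(t → ~v)) is O(v → ~t), and O(v) is already established, so O(~t).
Premise 3, O(~n → t), contraposes to O(~t → n); with O(~t) we get O(n).
Premises 4, 5, 7, 11 do not contribute to this derivation.
So O(n) holds, i.e. F(~n). The claim follows.

Yes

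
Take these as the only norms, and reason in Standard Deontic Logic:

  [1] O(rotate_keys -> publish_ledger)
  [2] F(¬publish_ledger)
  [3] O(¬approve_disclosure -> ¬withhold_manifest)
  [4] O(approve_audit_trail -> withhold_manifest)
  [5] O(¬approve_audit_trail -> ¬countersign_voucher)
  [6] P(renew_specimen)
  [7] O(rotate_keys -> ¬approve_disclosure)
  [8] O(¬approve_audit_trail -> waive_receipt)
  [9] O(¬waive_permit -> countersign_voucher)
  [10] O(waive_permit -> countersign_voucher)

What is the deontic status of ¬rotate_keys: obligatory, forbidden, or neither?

Premises 9 and 10 cover both cases: O(¬waive_permit -> countersign_voucher) and O(waive_permit -> countersign_voucher). Since ¬waive_permit ∨ waive_permit is a tautology, O(countersign_voucher) follows.
Premise 5 is O(¬approve_audit_trail -> ¬countersign_voucher); contrapositively O(countersign_voucher -> approve_audit_trail). Since O(countersign_voucher) holds, K gives O(approve_audit_trail).
Applying K to premise 4 (O(approve_audit_trail -> withhold_manifest)) and O(approve_audit_trail) yields O(withhold_manifest).
The contrapositive of premise 3 (O(¬approve_disclosure -> ¬withhold_manifest)) is O(withhold_manifest -> approve_disclosure), and O(withhold_manifest) is already established, so O(approve_disclosure).
Premise 7, O(rotate_keys -> ¬approve_disclosure), contraposes to O(approve_disclosure -> ¬rotate_keys); with O(approve_disclosure) we get O(¬rotate_keys).
Premises 1, 2, 6, 8 do not contribute to this derivation.
Hence ¬rotate_keys is obligatory.

Obligatory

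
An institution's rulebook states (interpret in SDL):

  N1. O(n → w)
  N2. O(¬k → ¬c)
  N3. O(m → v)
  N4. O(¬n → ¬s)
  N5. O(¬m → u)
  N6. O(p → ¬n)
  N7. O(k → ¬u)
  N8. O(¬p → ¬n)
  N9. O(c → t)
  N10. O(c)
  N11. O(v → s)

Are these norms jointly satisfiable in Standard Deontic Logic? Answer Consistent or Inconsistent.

Inconsistent

Premises 6 and 8 cover both cases: O(p → ¬n) and O(¬p → ¬n). Since p ∨ ¬p is a tautology, O(¬n) follows.
From O(¬n) and premise 4, O(¬n → ¬s), we obtain O(¬s).
Premise 11, O(v → s), contraposes to O(¬s → ¬v); with O(¬s) we get O(¬v).
The contrapositive of premise 3 (O(m → v)) is O(¬v → ¬m), and O(¬v) is already established, so O(¬m).
With premise 5, O(¬m → u), the K-axiom yields O(u).
The contrapositive of premise 7 (O(k → ¬u)) is O(u → ¬k), and O(u) is already established, so O(¬k).
Premise 2 is O(¬k → ¬c); since O(¬k), deontic closure gives O(¬c).
However, premise 10 gives O(c).
We now have both O(¬c) and O(c) — c is simultaneously obligatory and forbidden, violating the D-axiom.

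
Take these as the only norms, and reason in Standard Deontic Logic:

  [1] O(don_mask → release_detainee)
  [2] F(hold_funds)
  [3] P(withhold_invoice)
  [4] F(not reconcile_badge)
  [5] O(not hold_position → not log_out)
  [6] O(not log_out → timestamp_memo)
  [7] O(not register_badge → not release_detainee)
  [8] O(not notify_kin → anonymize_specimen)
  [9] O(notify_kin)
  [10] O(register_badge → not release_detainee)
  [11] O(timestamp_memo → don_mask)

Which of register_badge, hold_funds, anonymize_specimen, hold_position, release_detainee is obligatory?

Premises 7 and 10 are O(not register_badge → not release_detainee) and O(register_badge → not release_detainee); every ideal world satisfies not register_badge or register_badge, so in either case not release_detainee holds — hence O(not release_detainee).
Premise 1 is O(don_mask → release_detainee); contrapositively O(not release_detainee → not don_mask). Since O(not release_detainee) holds, K gives O(not don_mask).
Premise 11 is O(timestamp_memo → don_mask); contrapositively O(not don_mask → not timestamp_memo). Since O(not don_mask) holds, K gives O(not timestamp_memo).
Premise 6 is O(not log_out → timestamp_memo); contrapositively O(not timestamp_memo → log_out). Since O(not timestamp_memo) holds, K gives O(log_out).
Premise 5 is O(not hold_position → not log_out); contrapositively O(log_out → hold_position). Since O(log_out) holds, K gives O(hold_position).
So O(hold_position) holds — hold_position is obligatory. None of the other listed options is made obligatory by any chain of premises.

hold_position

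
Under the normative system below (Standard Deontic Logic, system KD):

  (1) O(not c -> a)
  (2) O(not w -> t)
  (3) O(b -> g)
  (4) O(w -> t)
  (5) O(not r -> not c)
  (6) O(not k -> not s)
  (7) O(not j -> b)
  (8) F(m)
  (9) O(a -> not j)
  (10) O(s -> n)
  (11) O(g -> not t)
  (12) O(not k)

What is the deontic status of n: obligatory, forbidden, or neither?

Premise 10 is O(s -> n), but O(s) is not derivable from the premises, so it does not yield O(n).
No premise or chain of K-axiom applications forces O(n), and none forces O(not n). So n is neither obligatory nor forbidden under these norms.

Neither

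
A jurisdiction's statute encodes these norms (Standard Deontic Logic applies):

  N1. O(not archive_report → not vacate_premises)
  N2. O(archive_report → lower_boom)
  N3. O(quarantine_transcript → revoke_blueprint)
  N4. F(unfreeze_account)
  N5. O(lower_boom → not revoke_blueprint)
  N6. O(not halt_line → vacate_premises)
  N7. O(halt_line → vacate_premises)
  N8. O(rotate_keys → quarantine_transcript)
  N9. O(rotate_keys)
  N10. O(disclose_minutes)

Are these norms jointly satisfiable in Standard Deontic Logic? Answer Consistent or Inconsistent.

Inconsistent

By case analysis on halt_line: premise 7 gives O(halt_line → vacate_premises) and premise 6 gives O(not halt_line → vacate_premises), so O(vacate_premises) either way.
The contrapositive of premise 1 (O(not archive_report → not vacate_premises)) is O(vacate_premises → archive_report), and O(vacate_premises) is already established, so O(archive_report).
From O(archive_report) and premise 2, O(archive_report → lower_boom), we obtain O(lower_boom).
With premise 5, O(lower_boom → not revoke_blueprint), the K-axiom yields O(not revoke_blueprint).
The contrapositive of premise 3 (O(quarantine_transcript → revoke_blueprint)) is O(not revoke_blueprint → not quarantine_transcript), and O(not revoke_blueprint) is already established, so O(not quarantine_transcript).
Premise 8, O(rotate_keys → quarantine_transcript), contraposes to O(not quarantine_transcript → not rotate_keys); with O(not quarantine_transcript) we get O(not rotate_keys).
Yet premise 9 states O(rotate_keys).
We now have both O(not rotate_keys) and O(rotate_keys) — rotate_keys is simultaneously obligatory and forbidden, violating the D-axiom.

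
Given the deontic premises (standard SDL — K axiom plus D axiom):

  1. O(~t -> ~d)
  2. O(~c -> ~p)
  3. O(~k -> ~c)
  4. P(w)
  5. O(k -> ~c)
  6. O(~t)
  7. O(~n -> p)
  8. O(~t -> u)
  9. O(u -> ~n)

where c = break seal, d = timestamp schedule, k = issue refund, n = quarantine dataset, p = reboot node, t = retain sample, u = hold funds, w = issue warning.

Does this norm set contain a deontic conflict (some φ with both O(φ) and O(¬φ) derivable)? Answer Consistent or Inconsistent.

Premises 3 and 5 are O(~k -> ~c) and O(k -> ~c); every ideal world satisfies ~k or k, so in either case ~c holds — hence O(~c).
With premise 2, O(~c -> ~p), the K-axiom yields O(~p).
Premise 7 is O(~n -> p); contrapositively O(~p -> n). Since O(~p) holds, K gives O(n).
Premise 9 is O(u -> ~n); contrapositively O(n -> ~u). Since O(n) holds, K gives O(~u).
Premise 8, O(~t -> u), contraposes to O(~u -> t); with O(~u) we get O(t).
However, premise 6 gives O(~t).
We now have both O(t) and O(~t) — t is simultaneously obligatory and forbidden, violating the D-axiom.

Inconsistent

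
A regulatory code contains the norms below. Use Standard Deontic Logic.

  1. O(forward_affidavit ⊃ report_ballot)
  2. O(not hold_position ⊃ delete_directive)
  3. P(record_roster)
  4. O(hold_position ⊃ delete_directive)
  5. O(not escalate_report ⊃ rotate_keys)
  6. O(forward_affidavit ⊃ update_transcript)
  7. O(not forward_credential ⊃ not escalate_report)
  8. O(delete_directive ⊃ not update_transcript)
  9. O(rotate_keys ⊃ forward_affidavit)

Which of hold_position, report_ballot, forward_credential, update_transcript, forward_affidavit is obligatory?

forward_credential

By case analysis on hold_position: premise 4 gives O(hold_position ⊃ delete_directive) and premise 2 gives O(not hold_position ⊃ delete_directive), so O(delete_directive) either way.
Premise 8 is O(delete_directive ⊃ not update_transcript); since O(delete_directive), deontic closure gives O(not update_transcript).
Premise 6, O(forward_affidavit ⊃ update_transcript), contraposes to O(not update_transcript ⊃ not forward_affidavit); with O(not update_transcript) we get O(not forward_affidavit).
Premise 9 is O(rotate_keys ⊃ forward_affidavit); contrapositively O(not forward_affidavit ⊃ not rotate_keys). Since O(not forward_affidavit) holds, K gives O(not rotate_keys).
The contrapositive of premise 5 (O(not escalate_report ⊃ rotate_keys)) is O(not rotate_keys ⊃ escalate_report), and O(not rotate_keys) is already established, so O(escalate_report).
Premise 7 is O(not forward_credential ⊃ not escalate_report); contrapositively O(escalate_report ⊃ forward_credential). Since O(escalate_report) holds, K gives O(forward_credential).
So O(forward_credential) holds — forward_credential is obligatory. None of the other listed options is made obligatory by any chain of premises.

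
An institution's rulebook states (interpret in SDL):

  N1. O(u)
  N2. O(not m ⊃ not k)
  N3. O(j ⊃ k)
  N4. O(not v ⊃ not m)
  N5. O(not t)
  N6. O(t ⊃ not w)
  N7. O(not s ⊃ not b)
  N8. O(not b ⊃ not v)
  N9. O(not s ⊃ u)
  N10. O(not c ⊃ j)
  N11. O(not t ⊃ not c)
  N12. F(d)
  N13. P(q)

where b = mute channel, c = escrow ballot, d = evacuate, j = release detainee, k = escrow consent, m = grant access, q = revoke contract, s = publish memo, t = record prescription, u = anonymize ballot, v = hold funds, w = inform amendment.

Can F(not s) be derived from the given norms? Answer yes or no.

Yes

Premise 5 states O(not t) outright.
Applying K to premise 11 (O(not t ⊃ not c)) and O(not t) yields O(not c).
Applying K to premise 10 (O(not c ⊃ j)) and O(not c) yields O(j).
With premise 3, O(j ⊃ k), the K-axiom yields O(k).
Premise 2 is O(not m ⊃ not k); contrapositively O(k ⊃ m). Since O(k) holds, K gives O(m).
Premise 4, O(not v ⊃ not m), contraposes to O(m ⊃ v); with O(m) we get O(v).
The contrapositive of premise 8 (O(not b ⊃ not v)) is O(v ⊃ b), and O(v) is already established, so O(b).
The contrapositive of premise 7 (O(not s ⊃ not b)) is O(b ⊃ s), and O(b) is already established, so O(s).
Premises 1, 6, 9, 12, 13 do not contribute to this derivation.
So O(s) holds, i.e. F(not s). The claim follows.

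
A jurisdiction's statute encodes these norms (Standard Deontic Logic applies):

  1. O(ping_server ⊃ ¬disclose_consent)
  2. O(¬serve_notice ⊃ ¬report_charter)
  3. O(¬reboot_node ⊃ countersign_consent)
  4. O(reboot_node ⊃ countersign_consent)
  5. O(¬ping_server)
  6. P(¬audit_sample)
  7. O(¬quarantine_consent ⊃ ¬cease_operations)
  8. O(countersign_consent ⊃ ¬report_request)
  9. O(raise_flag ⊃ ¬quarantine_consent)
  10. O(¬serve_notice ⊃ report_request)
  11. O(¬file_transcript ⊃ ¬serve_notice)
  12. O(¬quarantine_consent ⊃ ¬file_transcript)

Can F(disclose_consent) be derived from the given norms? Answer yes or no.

Premise 1 is O(ping_server ⊃ ¬disclose_consent), but O(ping_server) is not derivable from the premises, so it does not yield O(¬disclose_consent).
No other premise forces O(¬disclose_consent). An ideal world satisfying every premise can still have disclose_consent true, so F(disclose_consent) is not derivable.

No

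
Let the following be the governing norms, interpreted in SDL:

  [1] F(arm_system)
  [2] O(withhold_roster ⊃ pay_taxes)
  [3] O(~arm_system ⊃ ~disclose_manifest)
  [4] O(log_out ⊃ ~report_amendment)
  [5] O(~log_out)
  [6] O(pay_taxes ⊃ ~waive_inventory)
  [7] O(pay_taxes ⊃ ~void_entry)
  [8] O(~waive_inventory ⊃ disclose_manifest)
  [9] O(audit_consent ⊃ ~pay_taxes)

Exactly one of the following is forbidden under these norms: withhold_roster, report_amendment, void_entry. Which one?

withhold_roster

Premise 1, F(arm_system), is equivalent to O(~arm_system).
With premise 3, O(~arm_system ⊃ ~disclose_manifest), the K-axiom yields O(~disclose_manifest).
The contrapositive of premise 8 (O(~waive_inventory ⊃ disclose_manifest)) is O(~disclose_manifest ⊃ waive_inventory), and O(~disclose_manifest) is already established, so O(waive_inventory).
The contrapositive of premise 6 (O(pay_taxes ⊃ ~waive_inventory)) is O(waive_inventory ⊃ ~pay_taxes), and O(waive_inventory) is already established, so O(~pay_taxes).
The contrapositive of premise 2 (O(withhold_roster ⊃ pay_taxes)) is O(~pay_taxes ⊃ ~withhold_roster), and O(~pay_taxes) is already established, so O(~withhold_roster).
So O(~withhold_roster) holds, i.e. withhold_roster is forbidden. None of the other listed options is forbidden under the premises.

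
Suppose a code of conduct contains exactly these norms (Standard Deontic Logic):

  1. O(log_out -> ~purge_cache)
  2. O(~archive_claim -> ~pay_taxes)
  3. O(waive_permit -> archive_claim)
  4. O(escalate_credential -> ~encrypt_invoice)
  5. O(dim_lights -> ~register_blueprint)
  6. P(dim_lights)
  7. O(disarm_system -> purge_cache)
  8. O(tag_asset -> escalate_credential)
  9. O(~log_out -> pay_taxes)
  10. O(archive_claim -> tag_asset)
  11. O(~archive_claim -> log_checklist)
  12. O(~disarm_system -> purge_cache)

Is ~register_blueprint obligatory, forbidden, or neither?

Premise 5 is O(dim_lights -> ~register_blueprint), but O(dim_lights) is not derivable from the premises (the permission P(dim_lights) asserts only ~O(~dim_lights), not O(dim_lights)), so it does not yield O(~register_blueprint).
No premise or chain of K-axiom applications forces O(~register_blueprint), and none forces O(register_blueprint). So ~register_blueprint is neither obligatory nor forbidden under these norms.

Neither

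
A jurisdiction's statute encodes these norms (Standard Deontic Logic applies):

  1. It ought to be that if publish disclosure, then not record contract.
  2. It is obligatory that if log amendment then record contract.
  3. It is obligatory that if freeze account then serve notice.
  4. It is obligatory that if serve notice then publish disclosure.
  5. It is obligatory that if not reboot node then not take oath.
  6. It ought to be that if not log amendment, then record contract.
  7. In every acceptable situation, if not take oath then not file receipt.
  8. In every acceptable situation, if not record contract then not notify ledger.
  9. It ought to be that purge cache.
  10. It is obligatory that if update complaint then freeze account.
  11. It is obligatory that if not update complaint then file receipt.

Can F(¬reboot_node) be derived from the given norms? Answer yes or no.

Premises 2 and 6 cover both cases: O(log_amendment → record_contract) and O(¬log_amendment → record_contract). Since log_amendment ∨ ¬log_amendment is a tautology, O(record_contract) follows.
Premise 1 is O(publish_disclosure → ¬record_contract); contrapositively O(record_contract → ¬publish_disclosure). Since O(record_contract) holds, K gives O(¬publish_disclosure).
Premise 4 is O(serve_notice → publish_disclosure); contrapositively O(¬publish_disclosure → ¬serve_notice). Since O(¬publish_disclosure) holds, K gives O(¬serve_notice).
Premise 3 is O(freeze_account → serve_notice); contrapositively O(¬serve_notice → ¬freeze_account). Since O(¬serve_notice) holds, K gives O(¬freeze_account).
Premise 10, O(update_complaint → freeze_account), contraposes to O(¬freeze_account → ¬update_complaint); with O(¬freeze_account) we get O(¬update_complaint).
Premise 11 is O(¬update_complaint → file_receipt); since O(¬update_complaint), deontic closure gives O(file_receipt).
Premise 7, O(¬take_oath → ¬file_receipt), contraposes to O(file_receipt → take_oath); with O(file_receipt) we get O(take_oath).
Premise 5, O(¬reboot_node → ¬take_oath), contraposes to O(take_oath → reboot_node); with O(take_oath) we get O(reboot_node).
Premises 8, 9 do not contribute to this derivation.
So O(reboot_node) holds, i.e. F(¬reboot_node). The claim follows.

Yes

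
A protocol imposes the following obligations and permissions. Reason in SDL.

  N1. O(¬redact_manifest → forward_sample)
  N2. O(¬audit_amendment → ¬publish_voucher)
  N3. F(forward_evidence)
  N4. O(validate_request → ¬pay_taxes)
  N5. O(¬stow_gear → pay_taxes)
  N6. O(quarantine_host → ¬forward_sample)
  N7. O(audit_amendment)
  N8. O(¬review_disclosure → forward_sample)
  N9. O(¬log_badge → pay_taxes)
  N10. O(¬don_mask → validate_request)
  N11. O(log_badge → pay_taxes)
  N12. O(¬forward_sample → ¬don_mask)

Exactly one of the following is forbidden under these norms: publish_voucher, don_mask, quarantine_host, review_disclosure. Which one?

quarantine_host

By case analysis on ¬log_badge: premise 9 gives O(¬log_badge → pay_taxes) and premise 11 gives O(log_badge → pay_taxes), so O(pay_taxes) either way.
The contrapositive of premise 4 (O(validate_request → ¬pay_taxes)) is O(pay_taxes → ¬validate_request), and O(pay_taxes) is already established, so O(¬validate_request).
Premise 10, O(¬don_mask → validate_request), contraposes to O(¬validate_request → don_mask); with O(¬validate_request) we get O(don_mask).
The contrapositive of premise 12 (O(¬forward_sample → ¬don_mask)) is O(don_mask → forward_sample), and O(don_mask) is already established, so O(forward_sample).
Premise 6, O(quarantine_host → ¬forward_sample), contraposes to O(forward_sample → ¬quarantine_host); with O(forward_sample) we get O(¬quarantine_host).
So O(¬quarantine_host) holds, i.e. quarantine_host is forbidden. None of the other listed options is forbidden under the premises.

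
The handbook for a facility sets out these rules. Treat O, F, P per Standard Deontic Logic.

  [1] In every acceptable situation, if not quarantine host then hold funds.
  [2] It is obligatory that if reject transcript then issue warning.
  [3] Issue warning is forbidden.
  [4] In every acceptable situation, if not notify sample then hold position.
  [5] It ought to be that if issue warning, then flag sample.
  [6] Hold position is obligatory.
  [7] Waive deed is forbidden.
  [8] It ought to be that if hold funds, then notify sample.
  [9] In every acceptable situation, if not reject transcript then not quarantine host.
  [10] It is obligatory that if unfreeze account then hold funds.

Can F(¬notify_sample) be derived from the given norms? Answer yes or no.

Premise 3, F(issue_warning), is equivalent to O(¬issue_warning).
Premise 2 is O(reject_transcript → issue_warning); contrapositively O(¬issue_warning → ¬reject_transcript). Since O(¬issue_warning) holds, K gives O(¬reject_transcript).
From O(¬reject_transcript) and premise 9, O(¬reject_transcript → ¬quarantine_host), we obtain O(¬quarantine_host).
Premise 1 is O(¬quarantine_host → hold_funds); since O(¬quarantine_host), deontic closure gives O(hold_funds).
From O(hold_funds) and premise 8, O(hold_funds → notify_sample), we obtain O(notify_sample).
Premises 4, 5, 6, 7, 10 do not contribute to this derivation.
So O(notify_sample) holds, i.e. F(¬notify_sample). The claim follows.

Yes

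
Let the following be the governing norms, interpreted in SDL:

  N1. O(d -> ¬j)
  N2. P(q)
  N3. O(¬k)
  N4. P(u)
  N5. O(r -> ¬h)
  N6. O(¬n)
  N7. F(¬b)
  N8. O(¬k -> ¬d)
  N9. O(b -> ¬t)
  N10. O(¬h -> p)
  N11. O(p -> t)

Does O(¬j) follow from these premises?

No

Premise 1 is O(d -> ¬j), but O(d) is not derivable from the premises, so it does not yield O(¬j).
No other premise forces O(¬j). An ideal world satisfying every premise can still have ¬j false, so O(¬j) is not derivable.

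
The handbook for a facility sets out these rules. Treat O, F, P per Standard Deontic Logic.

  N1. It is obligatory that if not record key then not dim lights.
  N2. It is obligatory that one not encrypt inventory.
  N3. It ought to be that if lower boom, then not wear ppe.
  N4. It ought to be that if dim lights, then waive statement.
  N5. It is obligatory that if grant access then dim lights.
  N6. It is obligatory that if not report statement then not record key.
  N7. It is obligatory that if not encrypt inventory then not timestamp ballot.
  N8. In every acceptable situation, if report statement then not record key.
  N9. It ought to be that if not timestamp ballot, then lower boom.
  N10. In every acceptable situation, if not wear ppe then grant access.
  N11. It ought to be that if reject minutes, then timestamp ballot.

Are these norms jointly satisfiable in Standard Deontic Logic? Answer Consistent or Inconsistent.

Premises 8 and 6 are O(report_statement → ¬record_key) and O(¬report_statement → ¬record_key); every ideal world satisfies report_statement or ¬report_statement, so in either case ¬record_key holds — hence O(¬record_key).
Premise 1 is O(¬record_key → ¬dim_lights); since O(¬record_key), deontic closure gives O(¬dim_lights).
The contrapositive of premise 5 (O(grant_access → dim_lights)) is O(¬dim_lights → ¬grant_access), and O(¬dim_lights) is already established, so O(¬grant_access).
Premise 10 is O(¬wear_ppe → grant_access); contrapositively O(¬grant_access → wear_ppe). Since O(¬grant_access) holds, K gives O(wear_ppe).
Premise 3, O(lower_boom → ¬wear_ppe), contraposes to O(wear_ppe → ¬lower_boom); with O(wear_ppe) we get O(¬lower_boom).
The contrapositive of premise 9 (O(¬timestamp_ballot → lower_boom)) is O(¬lower_boom → timestamp_ballot), and O(¬lower_boom) is already established, so O(timestamp_ballot).
Premise 7 is O(¬encrypt_inventory → ¬timestamp_ballot); contrapositively O(timestamp_ballot → encrypt_inventory). Since O(timestamp_ballot) holds, K gives O(encrypt_inventory).
However, premise 2 gives O(¬encrypt_inventory).
We now have both O(encrypt_inventory) and O(¬encrypt_inventory) — encrypt_inventory is simultaneously obligatory and forbidden, violating the D-axiom.

Inconsistent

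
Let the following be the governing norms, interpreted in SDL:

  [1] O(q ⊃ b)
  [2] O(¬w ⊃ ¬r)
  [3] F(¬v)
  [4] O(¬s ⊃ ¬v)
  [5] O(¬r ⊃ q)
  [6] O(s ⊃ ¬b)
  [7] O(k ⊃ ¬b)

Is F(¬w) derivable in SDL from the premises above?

F(¬v) at premise 3 means O(v).
The contrapositive of premise 4 (O(¬s ⊃ ¬v)) is O(v ⊃ s), and O(v) is already established, so O(s).
With premise 6, O(s ⊃ ¬b), the K-axiom yields O(¬b).
The contrapositive of premise 1 (O(q ⊃ b)) is O(¬b ⊃ ¬q), and O(¬b) is already established, so O(¬q).
Premise 5 is O(¬r ⊃ q); contrapositively O(¬q ⊃ r). Since O(¬q) holds, K gives O(r).
Premise 2 is O(¬w ⊃ ¬r); contrapositively O(r ⊃ w). Since O(r) holds, K gives O(w).
Premise 7 does not contribute to this derivation.
So O(w) holds, i.e. F(¬w). The claim follows.

Yes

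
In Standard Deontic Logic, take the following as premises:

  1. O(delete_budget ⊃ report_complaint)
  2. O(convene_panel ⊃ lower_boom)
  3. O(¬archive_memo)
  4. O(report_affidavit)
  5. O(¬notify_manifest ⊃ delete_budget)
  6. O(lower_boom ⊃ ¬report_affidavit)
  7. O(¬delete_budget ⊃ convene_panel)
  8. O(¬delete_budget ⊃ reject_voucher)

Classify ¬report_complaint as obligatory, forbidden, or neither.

Premise 4 states O(report_affidavit) outright.
Premise 6 is O(lower_boom ⊃ ¬report_affidavit); contrapositively O(report_affidavit ⊃ ¬lower_boom). Since O(report_affidavit) holds, K gives O(¬lower_boom).
Premise 2 is O(convene_panel ⊃ lower_boom); contrapositively O(¬lower_boom ⊃ ¬convene_panel). Since O(¬lower_boom) holds, K gives O(¬convene_panel).
Premise 7 is O(¬delete_budget ⊃ convene_panel); contrapositively O(¬convene_panel ⊃ delete_budget). Since O(¬convene_panel) holds, K gives O(delete_budget).
Premise 1 is O(delete_budget ⊃ report_complaint); since O(delete_budget), deontic closure gives O(report_complaint).
Premises 3, 5, 8 do not contribute to this derivation.
Thus O(report_complaint), which is F(¬report_complaint): ¬report_complaint is forbidden.

Forbidden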